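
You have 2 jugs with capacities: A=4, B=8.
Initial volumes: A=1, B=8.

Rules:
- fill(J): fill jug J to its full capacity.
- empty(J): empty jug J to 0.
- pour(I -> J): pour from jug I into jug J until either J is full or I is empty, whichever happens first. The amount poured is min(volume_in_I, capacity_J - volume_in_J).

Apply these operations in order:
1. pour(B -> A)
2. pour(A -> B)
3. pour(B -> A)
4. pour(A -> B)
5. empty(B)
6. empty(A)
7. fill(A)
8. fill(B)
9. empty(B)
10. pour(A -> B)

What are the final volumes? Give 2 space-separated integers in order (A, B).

Step 1: pour(B -> A) -> (A=4 B=5)
Step 2: pour(A -> B) -> (A=1 B=8)
Step 3: pour(B -> A) -> (A=4 B=5)
Step 4: pour(A -> B) -> (A=1 B=8)
Step 5: empty(B) -> (A=1 B=0)
Step 6: empty(A) -> (A=0 B=0)
Step 7: fill(A) -> (A=4 B=0)
Step 8: fill(B) -> (A=4 B=8)
Step 9: empty(B) -> (A=4 B=0)
Step 10: pour(A -> B) -> (A=0 B=4)

Answer: 0 4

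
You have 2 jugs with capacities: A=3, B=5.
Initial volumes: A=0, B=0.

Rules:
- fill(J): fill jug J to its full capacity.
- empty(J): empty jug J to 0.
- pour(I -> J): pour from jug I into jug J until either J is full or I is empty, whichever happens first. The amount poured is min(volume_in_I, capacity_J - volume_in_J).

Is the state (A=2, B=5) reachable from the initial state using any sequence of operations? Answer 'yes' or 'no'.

BFS from (A=0, B=0):
  1. fill(B) -> (A=0 B=5)
  2. pour(B -> A) -> (A=3 B=2)
  3. empty(A) -> (A=0 B=2)
  4. pour(B -> A) -> (A=2 B=0)
  5. fill(B) -> (A=2 B=5)
Target reached → yes.

Answer: yes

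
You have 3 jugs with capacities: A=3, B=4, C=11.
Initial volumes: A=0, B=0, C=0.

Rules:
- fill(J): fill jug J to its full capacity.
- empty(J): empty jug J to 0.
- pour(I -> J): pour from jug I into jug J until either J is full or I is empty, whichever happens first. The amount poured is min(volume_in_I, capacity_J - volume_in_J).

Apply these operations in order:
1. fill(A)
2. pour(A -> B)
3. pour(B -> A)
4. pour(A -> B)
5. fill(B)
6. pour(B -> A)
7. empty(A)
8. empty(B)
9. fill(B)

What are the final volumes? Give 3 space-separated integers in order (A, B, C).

Step 1: fill(A) -> (A=3 B=0 C=0)
Step 2: pour(A -> B) -> (A=0 B=3 C=0)
Step 3: pour(B -> A) -> (A=3 B=0 C=0)
Step 4: pour(A -> B) -> (A=0 B=3 C=0)
Step 5: fill(B) -> (A=0 B=4 C=0)
Step 6: pour(B -> A) -> (A=3 B=1 C=0)
Step 7: empty(A) -> (A=0 B=1 C=0)
Step 8: empty(B) -> (A=0 B=0 C=0)
Step 9: fill(B) -> (A=0 B=4 C=0)

Answer: 0 4 0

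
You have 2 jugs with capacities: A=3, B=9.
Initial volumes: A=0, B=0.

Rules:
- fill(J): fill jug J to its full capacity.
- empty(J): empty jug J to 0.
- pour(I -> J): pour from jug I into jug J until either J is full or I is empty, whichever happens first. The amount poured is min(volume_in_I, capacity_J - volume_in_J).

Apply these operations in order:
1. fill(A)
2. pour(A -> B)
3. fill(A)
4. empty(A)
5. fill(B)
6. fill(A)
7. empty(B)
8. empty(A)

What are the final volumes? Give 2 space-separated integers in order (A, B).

Answer: 0 0

Derivation:
Step 1: fill(A) -> (A=3 B=0)
Step 2: pour(A -> B) -> (A=0 B=3)
Step 3: fill(A) -> (A=3 B=3)
Step 4: empty(A) -> (A=0 B=3)
Step 5: fill(B) -> (A=0 B=9)
Step 6: fill(A) -> (A=3 B=9)
Step 7: empty(B) -> (A=3 B=0)
Step 8: empty(A) -> (A=0 B=0)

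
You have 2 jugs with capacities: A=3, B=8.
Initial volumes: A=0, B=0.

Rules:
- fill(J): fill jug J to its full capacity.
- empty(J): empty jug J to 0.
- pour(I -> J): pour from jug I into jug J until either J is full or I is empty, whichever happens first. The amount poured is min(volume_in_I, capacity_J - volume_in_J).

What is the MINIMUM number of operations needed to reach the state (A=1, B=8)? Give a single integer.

Answer: 6

Derivation:
BFS from (A=0, B=0). One shortest path:
  1. fill(A) -> (A=3 B=0)
  2. pour(A -> B) -> (A=0 B=3)
  3. fill(A) -> (A=3 B=3)
  4. pour(A -> B) -> (A=0 B=6)
  5. fill(A) -> (A=3 B=6)
  6. pour(A -> B) -> (A=1 B=8)
Reached target in 6 moves.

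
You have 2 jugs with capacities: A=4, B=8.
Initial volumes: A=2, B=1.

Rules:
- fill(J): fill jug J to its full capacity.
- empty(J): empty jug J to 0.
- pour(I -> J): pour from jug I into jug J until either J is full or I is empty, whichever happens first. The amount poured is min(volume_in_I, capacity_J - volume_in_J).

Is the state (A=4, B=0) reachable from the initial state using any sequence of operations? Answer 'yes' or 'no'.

Answer: yes

Derivation:
BFS from (A=2, B=1):
  1. fill(A) -> (A=4 B=1)
  2. empty(B) -> (A=4 B=0)
Target reached → yes.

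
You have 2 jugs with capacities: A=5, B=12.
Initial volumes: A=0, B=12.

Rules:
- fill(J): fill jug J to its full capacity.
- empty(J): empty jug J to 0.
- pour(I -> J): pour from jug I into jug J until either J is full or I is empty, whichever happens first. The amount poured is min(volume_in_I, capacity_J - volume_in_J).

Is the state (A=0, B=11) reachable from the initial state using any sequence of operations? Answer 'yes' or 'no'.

BFS from (A=0, B=12):
  1. pour(B -> A) -> (A=5 B=7)
  2. empty(A) -> (A=0 B=7)
  3. pour(B -> A) -> (A=5 B=2)
  4. empty(A) -> (A=0 B=2)
  5. pour(B -> A) -> (A=2 B=0)
  6. fill(B) -> (A=2 B=12)
  7. pour(B -> A) -> (A=5 B=9)
  8. empty(A) -> (A=0 B=9)
  9. pour(B -> A) -> (A=5 B=4)
  10. empty(A) -> (A=0 B=4)
  11. pour(B -> A) -> (A=4 B=0)
  12. fill(B) -> (A=4 B=12)
  13. pour(B -> A) -> (A=5 B=11)
  14. empty(A) -> (A=0 B=11)
Target reached → yes.

Answer: yes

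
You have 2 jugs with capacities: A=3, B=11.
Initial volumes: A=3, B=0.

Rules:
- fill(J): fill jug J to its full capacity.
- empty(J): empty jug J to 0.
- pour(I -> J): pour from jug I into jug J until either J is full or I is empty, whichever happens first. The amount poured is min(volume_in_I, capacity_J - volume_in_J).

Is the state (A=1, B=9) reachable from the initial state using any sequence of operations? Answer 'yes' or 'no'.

BFS explored all 28 reachable states.
Reachable set includes: (0,0), (0,1), (0,2), (0,3), (0,4), (0,5), (0,6), (0,7), (0,8), (0,9), (0,10), (0,11) ...
Target (A=1, B=9) not in reachable set → no.

Answer: no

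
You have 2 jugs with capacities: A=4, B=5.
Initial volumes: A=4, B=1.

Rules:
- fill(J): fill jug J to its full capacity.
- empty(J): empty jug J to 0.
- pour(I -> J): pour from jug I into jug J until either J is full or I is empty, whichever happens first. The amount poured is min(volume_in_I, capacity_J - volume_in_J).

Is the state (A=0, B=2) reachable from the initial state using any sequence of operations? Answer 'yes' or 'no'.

BFS from (A=4, B=1):
  1. empty(A) -> (A=0 B=1)
  2. pour(B -> A) -> (A=1 B=0)
  3. fill(B) -> (A=1 B=5)
  4. pour(B -> A) -> (A=4 B=2)
  5. empty(A) -> (A=0 B=2)
Target reached → yes.

Answer: yes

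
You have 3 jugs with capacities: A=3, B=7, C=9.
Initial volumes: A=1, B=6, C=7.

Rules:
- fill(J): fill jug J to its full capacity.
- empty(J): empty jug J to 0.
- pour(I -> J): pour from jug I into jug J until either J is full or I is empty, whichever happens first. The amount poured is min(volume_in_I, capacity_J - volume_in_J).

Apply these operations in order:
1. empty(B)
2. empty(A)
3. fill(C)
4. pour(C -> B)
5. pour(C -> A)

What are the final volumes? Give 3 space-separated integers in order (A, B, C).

Step 1: empty(B) -> (A=1 B=0 C=7)
Step 2: empty(A) -> (A=0 B=0 C=7)
Step 3: fill(C) -> (A=0 B=0 C=9)
Step 4: pour(C -> B) -> (A=0 B=7 C=2)
Step 5: pour(C -> A) -> (A=2 B=7 C=0)

Answer: 2 7 0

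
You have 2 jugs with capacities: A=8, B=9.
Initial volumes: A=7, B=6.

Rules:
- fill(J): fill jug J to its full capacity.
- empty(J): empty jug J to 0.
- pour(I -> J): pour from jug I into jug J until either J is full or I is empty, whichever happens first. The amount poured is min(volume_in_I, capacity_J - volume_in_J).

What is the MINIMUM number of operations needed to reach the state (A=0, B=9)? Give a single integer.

BFS from (A=7, B=6). One shortest path:
  1. empty(A) -> (A=0 B=6)
  2. fill(B) -> (A=0 B=9)
Reached target in 2 moves.

Answer: 2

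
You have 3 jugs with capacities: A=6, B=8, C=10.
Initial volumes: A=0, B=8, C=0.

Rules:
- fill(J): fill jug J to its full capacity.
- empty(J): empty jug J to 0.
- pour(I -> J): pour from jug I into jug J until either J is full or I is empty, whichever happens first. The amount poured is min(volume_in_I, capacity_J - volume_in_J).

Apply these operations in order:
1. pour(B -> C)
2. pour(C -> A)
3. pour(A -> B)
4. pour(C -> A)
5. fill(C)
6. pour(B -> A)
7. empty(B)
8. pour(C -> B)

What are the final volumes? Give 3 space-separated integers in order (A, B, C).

Answer: 6 8 2

Derivation:
Step 1: pour(B -> C) -> (A=0 B=0 C=8)
Step 2: pour(C -> A) -> (A=6 B=0 C=2)
Step 3: pour(A -> B) -> (A=0 B=6 C=2)
Step 4: pour(C -> A) -> (A=2 B=6 C=0)
Step 5: fill(C) -> (A=2 B=6 C=10)
Step 6: pour(B -> A) -> (A=6 B=2 C=10)
Step 7: empty(B) -> (A=6 B=0 C=10)
Step 8: pour(C -> B) -> (A=6 B=8 C=2)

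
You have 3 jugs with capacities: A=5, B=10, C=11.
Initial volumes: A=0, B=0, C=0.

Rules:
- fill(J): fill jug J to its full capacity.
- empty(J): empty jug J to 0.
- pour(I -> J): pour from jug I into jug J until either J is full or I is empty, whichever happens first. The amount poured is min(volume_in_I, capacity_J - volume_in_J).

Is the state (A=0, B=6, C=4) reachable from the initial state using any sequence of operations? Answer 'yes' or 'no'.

BFS from (A=0, B=0, C=0):
  1. fill(A) -> (A=5 B=0 C=0)
  2. fill(B) -> (A=5 B=10 C=0)
  3. pour(A -> C) -> (A=0 B=10 C=5)
  4. pour(B -> C) -> (A=0 B=4 C=11)
  5. pour(C -> A) -> (A=5 B=4 C=6)
  6. empty(A) -> (A=0 B=4 C=6)
  7. pour(B -> A) -> (A=4 B=0 C=6)
  8. pour(C -> B) -> (A=4 B=6 C=0)
  9. pour(A -> C) -> (A=0 B=6 C=4)
Target reached → yes.

Answer: yes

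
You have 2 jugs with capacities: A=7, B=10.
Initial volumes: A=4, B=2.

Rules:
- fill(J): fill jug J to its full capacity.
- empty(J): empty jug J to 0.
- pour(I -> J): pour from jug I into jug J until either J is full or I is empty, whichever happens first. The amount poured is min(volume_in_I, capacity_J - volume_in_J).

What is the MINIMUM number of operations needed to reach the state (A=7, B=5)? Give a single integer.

BFS from (A=4, B=2). One shortest path:
  1. empty(A) -> (A=0 B=2)
  2. pour(B -> A) -> (A=2 B=0)
  3. fill(B) -> (A=2 B=10)
  4. pour(B -> A) -> (A=7 B=5)
Reached target in 4 moves.

Answer: 4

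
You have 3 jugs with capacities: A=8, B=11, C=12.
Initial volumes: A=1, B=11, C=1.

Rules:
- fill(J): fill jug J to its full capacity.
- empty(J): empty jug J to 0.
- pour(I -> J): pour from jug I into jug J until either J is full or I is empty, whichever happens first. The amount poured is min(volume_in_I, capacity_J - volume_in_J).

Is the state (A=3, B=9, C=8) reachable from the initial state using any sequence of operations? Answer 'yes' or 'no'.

Answer: no

Derivation:
BFS explored all 634 reachable states.
Reachable set includes: (0,0,0), (0,0,1), (0,0,2), (0,0,3), (0,0,4), (0,0,5), (0,0,6), (0,0,7), (0,0,8), (0,0,9), (0,0,10), (0,0,11) ...
Target (A=3, B=9, C=8) not in reachable set → no.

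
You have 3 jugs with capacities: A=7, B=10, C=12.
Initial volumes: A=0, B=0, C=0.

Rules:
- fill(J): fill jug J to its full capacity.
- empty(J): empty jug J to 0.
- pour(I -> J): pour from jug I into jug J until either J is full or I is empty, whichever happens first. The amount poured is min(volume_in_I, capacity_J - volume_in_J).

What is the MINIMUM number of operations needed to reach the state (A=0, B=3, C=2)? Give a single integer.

Answer: 4

Derivation:
BFS from (A=0, B=0, C=0). One shortest path:
  1. fill(C) -> (A=0 B=0 C=12)
  2. pour(C -> B) -> (A=0 B=10 C=2)
  3. pour(B -> A) -> (A=7 B=3 C=2)
  4. empty(A) -> (A=0 B=3 C=2)
Reached target in 4 moves.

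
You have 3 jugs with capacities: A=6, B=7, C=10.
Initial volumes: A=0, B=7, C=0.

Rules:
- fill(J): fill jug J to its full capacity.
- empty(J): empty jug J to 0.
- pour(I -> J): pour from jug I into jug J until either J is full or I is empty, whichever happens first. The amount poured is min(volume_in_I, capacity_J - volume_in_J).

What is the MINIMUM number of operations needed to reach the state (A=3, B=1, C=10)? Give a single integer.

Answer: 4

Derivation:
BFS from (A=0, B=7, C=0). One shortest path:
  1. pour(B -> C) -> (A=0 B=0 C=7)
  2. fill(B) -> (A=0 B=7 C=7)
  3. pour(B -> A) -> (A=6 B=1 C=7)
  4. pour(A -> C) -> (A=3 B=1 C=10)
Reached target in 4 moves.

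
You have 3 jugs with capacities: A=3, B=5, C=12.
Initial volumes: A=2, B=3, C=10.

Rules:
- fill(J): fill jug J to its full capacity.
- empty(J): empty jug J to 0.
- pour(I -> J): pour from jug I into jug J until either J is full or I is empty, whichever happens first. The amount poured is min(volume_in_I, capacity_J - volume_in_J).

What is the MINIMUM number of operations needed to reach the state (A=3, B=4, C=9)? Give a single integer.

Answer: 4

Derivation:
BFS from (A=2, B=3, C=10). One shortest path:
  1. fill(A) -> (A=3 B=3 C=10)
  2. pour(A -> C) -> (A=1 B=3 C=12)
  3. pour(A -> B) -> (A=0 B=4 C=12)
  4. pour(C -> A) -> (A=3 B=4 C=9)
Reached target in 4 moves.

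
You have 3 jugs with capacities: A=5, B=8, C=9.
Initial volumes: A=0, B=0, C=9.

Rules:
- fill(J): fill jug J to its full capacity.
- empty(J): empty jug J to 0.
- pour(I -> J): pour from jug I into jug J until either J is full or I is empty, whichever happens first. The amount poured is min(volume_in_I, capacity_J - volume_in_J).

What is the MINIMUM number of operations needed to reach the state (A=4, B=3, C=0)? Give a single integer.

BFS from (A=0, B=0, C=9). One shortest path:
  1. fill(B) -> (A=0 B=8 C=9)
  2. pour(B -> A) -> (A=5 B=3 C=9)
  3. empty(A) -> (A=0 B=3 C=9)
  4. pour(C -> A) -> (A=5 B=3 C=4)
  5. empty(A) -> (A=0 B=3 C=4)
  6. pour(C -> A) -> (A=4 B=3 C=0)
Reached target in 6 moves.

Answer: 6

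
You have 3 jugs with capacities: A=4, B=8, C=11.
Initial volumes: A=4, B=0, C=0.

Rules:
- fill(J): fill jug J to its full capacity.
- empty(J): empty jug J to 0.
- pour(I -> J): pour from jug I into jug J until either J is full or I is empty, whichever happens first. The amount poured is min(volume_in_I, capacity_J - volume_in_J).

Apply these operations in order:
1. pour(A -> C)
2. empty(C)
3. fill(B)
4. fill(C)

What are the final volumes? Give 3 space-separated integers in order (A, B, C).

Answer: 0 8 11

Derivation:
Step 1: pour(A -> C) -> (A=0 B=0 C=4)
Step 2: empty(C) -> (A=0 B=0 C=0)
Step 3: fill(B) -> (A=0 B=8 C=0)
Step 4: fill(C) -> (A=0 B=8 C=11)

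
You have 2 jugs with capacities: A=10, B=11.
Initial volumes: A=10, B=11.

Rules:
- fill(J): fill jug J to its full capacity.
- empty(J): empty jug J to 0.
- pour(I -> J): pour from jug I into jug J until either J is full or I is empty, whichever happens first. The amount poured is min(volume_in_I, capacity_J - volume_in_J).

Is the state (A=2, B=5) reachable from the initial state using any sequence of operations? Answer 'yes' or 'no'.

BFS explored all 42 reachable states.
Reachable set includes: (0,0), (0,1), (0,2), (0,3), (0,4), (0,5), (0,6), (0,7), (0,8), (0,9), (0,10), (0,11) ...
Target (A=2, B=5) not in reachable set → no.

Answer: no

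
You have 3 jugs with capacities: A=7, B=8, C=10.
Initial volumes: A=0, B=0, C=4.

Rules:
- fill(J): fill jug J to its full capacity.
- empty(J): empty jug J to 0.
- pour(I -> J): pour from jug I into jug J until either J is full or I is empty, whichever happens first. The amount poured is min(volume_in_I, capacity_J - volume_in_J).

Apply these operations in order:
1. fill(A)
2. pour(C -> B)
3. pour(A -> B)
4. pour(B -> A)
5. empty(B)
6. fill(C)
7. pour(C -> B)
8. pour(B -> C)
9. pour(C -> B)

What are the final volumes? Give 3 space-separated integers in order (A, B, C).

Answer: 7 8 2

Derivation:
Step 1: fill(A) -> (A=7 B=0 C=4)
Step 2: pour(C -> B) -> (A=7 B=4 C=0)
Step 3: pour(A -> B) -> (A=3 B=8 C=0)
Step 4: pour(B -> A) -> (A=7 B=4 C=0)
Step 5: empty(B) -> (A=7 B=0 C=0)
Step 6: fill(C) -> (A=7 B=0 C=10)
Step 7: pour(C -> B) -> (A=7 B=8 C=2)
Step 8: pour(B -> C) -> (A=7 B=0 C=10)
Step 9: pour(C -> B) -> (A=7 B=8 C=2)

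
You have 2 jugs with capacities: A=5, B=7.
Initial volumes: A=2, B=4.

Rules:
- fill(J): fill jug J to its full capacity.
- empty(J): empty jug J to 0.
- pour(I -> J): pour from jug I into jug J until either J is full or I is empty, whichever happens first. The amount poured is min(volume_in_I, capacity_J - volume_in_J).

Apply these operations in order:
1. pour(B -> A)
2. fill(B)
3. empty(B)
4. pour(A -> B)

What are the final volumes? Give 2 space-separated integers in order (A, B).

Step 1: pour(B -> A) -> (A=5 B=1)
Step 2: fill(B) -> (A=5 B=7)
Step 3: empty(B) -> (A=5 B=0)
Step 4: pour(A -> B) -> (A=0 B=5)

Answer: 0 5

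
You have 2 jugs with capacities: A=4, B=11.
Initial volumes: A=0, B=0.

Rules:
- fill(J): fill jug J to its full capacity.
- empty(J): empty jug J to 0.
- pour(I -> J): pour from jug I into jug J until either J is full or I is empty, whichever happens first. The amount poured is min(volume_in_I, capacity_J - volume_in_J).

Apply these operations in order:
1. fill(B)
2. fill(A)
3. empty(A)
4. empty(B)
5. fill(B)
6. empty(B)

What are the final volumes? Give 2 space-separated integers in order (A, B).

Step 1: fill(B) -> (A=0 B=11)
Step 2: fill(A) -> (A=4 B=11)
Step 3: empty(A) -> (A=0 B=11)
Step 4: empty(B) -> (A=0 B=0)
Step 5: fill(B) -> (A=0 B=11)
Step 6: empty(B) -> (A=0 B=0)

Answer: 0 0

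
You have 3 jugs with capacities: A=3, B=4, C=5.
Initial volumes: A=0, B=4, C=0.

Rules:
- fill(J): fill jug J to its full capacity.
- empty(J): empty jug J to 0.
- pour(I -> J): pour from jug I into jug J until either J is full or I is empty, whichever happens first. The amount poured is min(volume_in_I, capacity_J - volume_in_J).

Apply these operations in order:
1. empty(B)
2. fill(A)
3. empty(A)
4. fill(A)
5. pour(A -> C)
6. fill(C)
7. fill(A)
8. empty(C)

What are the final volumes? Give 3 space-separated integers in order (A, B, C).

Step 1: empty(B) -> (A=0 B=0 C=0)
Step 2: fill(A) -> (A=3 B=0 C=0)
Step 3: empty(A) -> (A=0 B=0 C=0)
Step 4: fill(A) -> (A=3 B=0 C=0)
Step 5: pour(A -> C) -> (A=0 B=0 C=3)
Step 6: fill(C) -> (A=0 B=0 C=5)
Step 7: fill(A) -> (A=3 B=0 C=5)
Step 8: empty(C) -> (A=3 B=0 C=0)

Answer: 3 0 0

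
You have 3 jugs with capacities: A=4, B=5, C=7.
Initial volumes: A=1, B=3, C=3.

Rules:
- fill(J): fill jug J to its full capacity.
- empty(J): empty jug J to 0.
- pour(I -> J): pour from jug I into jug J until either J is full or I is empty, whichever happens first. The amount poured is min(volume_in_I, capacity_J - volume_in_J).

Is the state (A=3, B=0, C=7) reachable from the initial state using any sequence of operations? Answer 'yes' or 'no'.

BFS from (A=1, B=3, C=3):
  1. fill(A) -> (A=4 B=3 C=3)
  2. pour(A -> C) -> (A=0 B=3 C=7)
  3. pour(B -> A) -> (A=3 B=0 C=7)
Target reached → yes.

Answer: yes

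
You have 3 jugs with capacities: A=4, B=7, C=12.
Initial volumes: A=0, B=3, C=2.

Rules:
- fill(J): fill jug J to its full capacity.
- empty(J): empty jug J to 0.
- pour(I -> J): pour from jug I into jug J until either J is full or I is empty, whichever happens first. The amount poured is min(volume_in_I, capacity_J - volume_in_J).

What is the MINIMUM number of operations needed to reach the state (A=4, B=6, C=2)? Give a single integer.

Answer: 3

Derivation:
BFS from (A=0, B=3, C=2). One shortest path:
  1. pour(B -> A) -> (A=3 B=0 C=2)
  2. fill(B) -> (A=3 B=7 C=2)
  3. pour(B -> A) -> (A=4 B=6 C=2)
Reached target in 3 moves.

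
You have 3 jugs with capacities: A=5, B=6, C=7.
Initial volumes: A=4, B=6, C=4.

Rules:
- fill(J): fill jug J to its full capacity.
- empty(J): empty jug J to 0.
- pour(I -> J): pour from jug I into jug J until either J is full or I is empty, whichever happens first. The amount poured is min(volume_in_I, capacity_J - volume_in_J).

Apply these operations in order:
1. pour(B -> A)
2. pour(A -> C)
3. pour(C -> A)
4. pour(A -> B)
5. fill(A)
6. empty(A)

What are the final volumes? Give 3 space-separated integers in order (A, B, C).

Step 1: pour(B -> A) -> (A=5 B=5 C=4)
Step 2: pour(A -> C) -> (A=2 B=5 C=7)
Step 3: pour(C -> A) -> (A=5 B=5 C=4)
Step 4: pour(A -> B) -> (A=4 B=6 C=4)
Step 5: fill(A) -> (A=5 B=6 C=4)
Step 6: empty(A) -> (A=0 B=6 C=4)

Answer: 0 6 4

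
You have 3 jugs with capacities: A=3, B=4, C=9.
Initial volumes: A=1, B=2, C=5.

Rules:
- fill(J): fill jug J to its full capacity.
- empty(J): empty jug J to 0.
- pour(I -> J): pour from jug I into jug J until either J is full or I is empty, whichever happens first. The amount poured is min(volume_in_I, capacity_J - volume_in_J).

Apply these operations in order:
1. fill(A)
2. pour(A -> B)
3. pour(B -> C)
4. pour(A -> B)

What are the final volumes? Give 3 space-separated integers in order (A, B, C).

Answer: 0 1 9

Derivation:
Step 1: fill(A) -> (A=3 B=2 C=5)
Step 2: pour(A -> B) -> (A=1 B=4 C=5)
Step 3: pour(B -> C) -> (A=1 B=0 C=9)
Step 4: pour(A -> B) -> (A=0 B=1 C=9)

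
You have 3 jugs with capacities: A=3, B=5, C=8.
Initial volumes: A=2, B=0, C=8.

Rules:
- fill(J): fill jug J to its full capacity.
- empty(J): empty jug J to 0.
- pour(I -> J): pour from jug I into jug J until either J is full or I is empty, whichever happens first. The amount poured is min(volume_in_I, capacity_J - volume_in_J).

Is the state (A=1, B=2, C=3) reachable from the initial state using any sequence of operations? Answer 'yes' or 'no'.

BFS explored all 160 reachable states.
Reachable set includes: (0,0,0), (0,0,1), (0,0,2), (0,0,3), (0,0,4), (0,0,5), (0,0,6), (0,0,7), (0,0,8), (0,1,0), (0,1,1), (0,1,2) ...
Target (A=1, B=2, C=3) not in reachable set → no.

Answer: no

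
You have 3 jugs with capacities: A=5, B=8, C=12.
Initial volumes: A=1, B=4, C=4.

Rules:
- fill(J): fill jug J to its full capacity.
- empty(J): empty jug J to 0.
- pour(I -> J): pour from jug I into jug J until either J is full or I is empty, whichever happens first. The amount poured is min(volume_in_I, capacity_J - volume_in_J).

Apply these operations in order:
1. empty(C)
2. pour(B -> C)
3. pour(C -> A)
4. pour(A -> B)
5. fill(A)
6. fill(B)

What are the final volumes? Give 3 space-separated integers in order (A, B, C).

Answer: 5 8 0

Derivation:
Step 1: empty(C) -> (A=1 B=4 C=0)
Step 2: pour(B -> C) -> (A=1 B=0 C=4)
Step 3: pour(C -> A) -> (A=5 B=0 C=0)
Step 4: pour(A -> B) -> (A=0 B=5 C=0)
Step 5: fill(A) -> (A=5 B=5 C=0)
Step 6: fill(B) -> (A=5 B=8 C=0)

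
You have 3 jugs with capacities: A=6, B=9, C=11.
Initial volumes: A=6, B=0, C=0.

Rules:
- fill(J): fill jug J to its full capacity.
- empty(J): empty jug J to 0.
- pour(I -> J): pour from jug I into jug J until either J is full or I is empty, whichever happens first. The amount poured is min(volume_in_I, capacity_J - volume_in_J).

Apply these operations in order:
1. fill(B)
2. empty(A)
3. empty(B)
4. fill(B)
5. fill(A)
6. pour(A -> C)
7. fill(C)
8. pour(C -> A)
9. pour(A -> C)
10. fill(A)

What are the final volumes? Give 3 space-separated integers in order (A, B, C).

Step 1: fill(B) -> (A=6 B=9 C=0)
Step 2: empty(A) -> (A=0 B=9 C=0)
Step 3: empty(B) -> (A=0 B=0 C=0)
Step 4: fill(B) -> (A=0 B=9 C=0)
Step 5: fill(A) -> (A=6 B=9 C=0)
Step 6: pour(A -> C) -> (A=0 B=9 C=6)
Step 7: fill(C) -> (A=0 B=9 C=11)
Step 8: pour(C -> A) -> (A=6 B=9 C=5)
Step 9: pour(A -> C) -> (A=0 B=9 C=11)
Step 10: fill(A) -> (A=6 B=9 C=11)

Answer: 6 9 11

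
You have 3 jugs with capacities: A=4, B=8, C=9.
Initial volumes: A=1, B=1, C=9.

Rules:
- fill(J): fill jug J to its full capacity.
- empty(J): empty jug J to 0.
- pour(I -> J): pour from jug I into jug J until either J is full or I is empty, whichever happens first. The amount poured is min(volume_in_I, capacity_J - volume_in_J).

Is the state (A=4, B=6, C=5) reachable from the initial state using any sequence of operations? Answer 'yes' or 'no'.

Answer: yes

Derivation:
BFS from (A=1, B=1, C=9):
  1. pour(A -> B) -> (A=0 B=2 C=9)
  2. fill(A) -> (A=4 B=2 C=9)
  3. pour(A -> B) -> (A=0 B=6 C=9)
  4. pour(C -> A) -> (A=4 B=6 C=5)
Target reached → yes.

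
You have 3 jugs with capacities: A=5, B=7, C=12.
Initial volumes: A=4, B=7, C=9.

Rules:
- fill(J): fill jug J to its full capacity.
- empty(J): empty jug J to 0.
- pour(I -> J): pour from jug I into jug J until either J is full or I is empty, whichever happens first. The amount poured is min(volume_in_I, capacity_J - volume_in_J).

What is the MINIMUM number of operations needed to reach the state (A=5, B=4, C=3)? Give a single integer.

Answer: 8

Derivation:
BFS from (A=4, B=7, C=9). One shortest path:
  1. fill(A) -> (A=5 B=7 C=9)
  2. empty(C) -> (A=5 B=7 C=0)
  3. pour(A -> C) -> (A=0 B=7 C=5)
  4. pour(B -> A) -> (A=5 B=2 C=5)
  5. pour(A -> C) -> (A=0 B=2 C=10)
  6. pour(B -> A) -> (A=2 B=0 C=10)
  7. pour(C -> B) -> (A=2 B=7 C=3)
  8. pour(B -> A) -> (A=5 B=4 C=3)
Reached target in 8 moves.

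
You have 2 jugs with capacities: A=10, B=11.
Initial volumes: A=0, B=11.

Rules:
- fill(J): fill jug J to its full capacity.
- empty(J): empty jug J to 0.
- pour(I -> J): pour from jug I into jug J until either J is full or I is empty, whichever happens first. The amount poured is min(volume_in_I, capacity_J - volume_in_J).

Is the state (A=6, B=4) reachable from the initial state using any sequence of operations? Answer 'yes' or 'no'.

Answer: no

Derivation:
BFS explored all 42 reachable states.
Reachable set includes: (0,0), (0,1), (0,2), (0,3), (0,4), (0,5), (0,6), (0,7), (0,8), (0,9), (0,10), (0,11) ...
Target (A=6, B=4) not in reachable set → no.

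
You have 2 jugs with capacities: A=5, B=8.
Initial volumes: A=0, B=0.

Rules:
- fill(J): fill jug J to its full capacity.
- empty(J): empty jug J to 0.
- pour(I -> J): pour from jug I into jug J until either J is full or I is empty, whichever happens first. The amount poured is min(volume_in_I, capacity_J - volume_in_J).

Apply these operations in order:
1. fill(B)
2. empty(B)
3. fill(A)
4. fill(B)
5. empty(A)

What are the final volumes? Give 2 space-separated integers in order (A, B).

Answer: 0 8

Derivation:
Step 1: fill(B) -> (A=0 B=8)
Step 2: empty(B) -> (A=0 B=0)
Step 3: fill(A) -> (A=5 B=0)
Step 4: fill(B) -> (A=5 B=8)
Step 5: empty(A) -> (A=0 B=8)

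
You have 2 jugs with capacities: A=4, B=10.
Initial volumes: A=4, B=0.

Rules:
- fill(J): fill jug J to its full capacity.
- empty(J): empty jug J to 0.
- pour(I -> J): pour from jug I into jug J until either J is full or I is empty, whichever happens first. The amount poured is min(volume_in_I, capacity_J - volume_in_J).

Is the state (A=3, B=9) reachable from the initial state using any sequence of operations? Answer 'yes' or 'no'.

BFS explored all 14 reachable states.
Reachable set includes: (0,0), (0,2), (0,4), (0,6), (0,8), (0,10), (2,0), (2,10), (4,0), (4,2), (4,4), (4,6) ...
Target (A=3, B=9) not in reachable set → no.

Answer: no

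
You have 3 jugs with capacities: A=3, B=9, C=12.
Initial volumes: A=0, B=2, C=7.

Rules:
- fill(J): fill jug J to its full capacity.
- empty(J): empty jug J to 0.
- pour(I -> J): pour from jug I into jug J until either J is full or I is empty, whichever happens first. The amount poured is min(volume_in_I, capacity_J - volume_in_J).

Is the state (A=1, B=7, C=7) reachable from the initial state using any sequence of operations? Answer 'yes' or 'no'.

BFS explored all 268 reachable states.
Reachable set includes: (0,0,0), (0,0,1), (0,0,2), (0,0,3), (0,0,4), (0,0,5), (0,0,6), (0,0,7), (0,0,8), (0,0,9), (0,0,10), (0,0,11) ...
Target (A=1, B=7, C=7) not in reachable set → no.

Answer: no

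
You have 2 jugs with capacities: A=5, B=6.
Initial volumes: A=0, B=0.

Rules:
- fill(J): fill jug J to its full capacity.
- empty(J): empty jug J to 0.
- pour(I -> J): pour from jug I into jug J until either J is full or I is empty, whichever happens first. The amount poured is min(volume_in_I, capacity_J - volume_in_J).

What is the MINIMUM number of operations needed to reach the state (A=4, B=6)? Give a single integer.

BFS from (A=0, B=0). One shortest path:
  1. fill(A) -> (A=5 B=0)
  2. pour(A -> B) -> (A=0 B=5)
  3. fill(A) -> (A=5 B=5)
  4. pour(A -> B) -> (A=4 B=6)
Reached target in 4 moves.

Answer: 4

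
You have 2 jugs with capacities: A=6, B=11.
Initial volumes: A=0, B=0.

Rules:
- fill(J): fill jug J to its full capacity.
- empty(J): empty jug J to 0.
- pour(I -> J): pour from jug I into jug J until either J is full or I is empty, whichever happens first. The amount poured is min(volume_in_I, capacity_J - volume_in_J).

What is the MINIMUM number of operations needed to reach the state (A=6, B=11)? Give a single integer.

BFS from (A=0, B=0). One shortest path:
  1. fill(A) -> (A=6 B=0)
  2. fill(B) -> (A=6 B=11)
Reached target in 2 moves.

Answer: 2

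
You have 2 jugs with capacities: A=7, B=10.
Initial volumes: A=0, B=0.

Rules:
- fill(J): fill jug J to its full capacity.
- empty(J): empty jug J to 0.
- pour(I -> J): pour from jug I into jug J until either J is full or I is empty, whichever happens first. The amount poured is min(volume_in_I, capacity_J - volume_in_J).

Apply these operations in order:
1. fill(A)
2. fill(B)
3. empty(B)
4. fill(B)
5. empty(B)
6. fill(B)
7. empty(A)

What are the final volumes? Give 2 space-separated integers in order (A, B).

Answer: 0 10

Derivation:
Step 1: fill(A) -> (A=7 B=0)
Step 2: fill(B) -> (A=7 B=10)
Step 3: empty(B) -> (A=7 B=0)
Step 4: fill(B) -> (A=7 B=10)
Step 5: empty(B) -> (A=7 B=0)
Step 6: fill(B) -> (A=7 B=10)
Step 7: empty(A) -> (A=0 B=10)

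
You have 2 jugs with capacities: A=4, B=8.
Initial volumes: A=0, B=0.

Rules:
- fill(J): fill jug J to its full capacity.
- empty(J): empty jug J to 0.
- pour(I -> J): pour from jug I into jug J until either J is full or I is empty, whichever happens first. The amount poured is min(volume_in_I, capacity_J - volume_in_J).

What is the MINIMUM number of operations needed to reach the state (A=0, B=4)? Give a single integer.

BFS from (A=0, B=0). One shortest path:
  1. fill(A) -> (A=4 B=0)
  2. pour(A -> B) -> (A=0 B=4)
Reached target in 2 moves.

Answer: 2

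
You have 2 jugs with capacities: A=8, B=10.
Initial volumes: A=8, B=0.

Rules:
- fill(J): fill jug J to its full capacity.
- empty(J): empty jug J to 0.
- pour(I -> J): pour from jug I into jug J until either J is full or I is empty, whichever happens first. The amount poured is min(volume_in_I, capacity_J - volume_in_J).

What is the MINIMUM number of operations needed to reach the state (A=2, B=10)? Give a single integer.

BFS from (A=8, B=0). One shortest path:
  1. empty(A) -> (A=0 B=0)
  2. fill(B) -> (A=0 B=10)
  3. pour(B -> A) -> (A=8 B=2)
  4. empty(A) -> (A=0 B=2)
  5. pour(B -> A) -> (A=2 B=0)
  6. fill(B) -> (A=2 B=10)
Reached target in 6 moves.

Answer: 6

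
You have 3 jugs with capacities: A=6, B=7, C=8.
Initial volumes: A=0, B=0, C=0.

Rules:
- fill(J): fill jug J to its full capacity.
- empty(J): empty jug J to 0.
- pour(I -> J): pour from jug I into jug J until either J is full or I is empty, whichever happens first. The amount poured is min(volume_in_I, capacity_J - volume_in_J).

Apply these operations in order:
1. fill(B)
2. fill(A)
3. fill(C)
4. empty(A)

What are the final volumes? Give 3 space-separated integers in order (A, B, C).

Answer: 0 7 8

Derivation:
Step 1: fill(B) -> (A=0 B=7 C=0)
Step 2: fill(A) -> (A=6 B=7 C=0)
Step 3: fill(C) -> (A=6 B=7 C=8)
Step 4: empty(A) -> (A=0 B=7 C=8)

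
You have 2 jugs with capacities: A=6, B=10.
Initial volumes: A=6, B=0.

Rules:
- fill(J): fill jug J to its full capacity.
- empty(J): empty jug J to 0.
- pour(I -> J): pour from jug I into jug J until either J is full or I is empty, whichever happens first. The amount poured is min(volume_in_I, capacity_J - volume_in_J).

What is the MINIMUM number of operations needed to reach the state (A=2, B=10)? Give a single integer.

BFS from (A=6, B=0). One shortest path:
  1. pour(A -> B) -> (A=0 B=6)
  2. fill(A) -> (A=6 B=6)
  3. pour(A -> B) -> (A=2 B=10)
Reached target in 3 moves.

Answer: 3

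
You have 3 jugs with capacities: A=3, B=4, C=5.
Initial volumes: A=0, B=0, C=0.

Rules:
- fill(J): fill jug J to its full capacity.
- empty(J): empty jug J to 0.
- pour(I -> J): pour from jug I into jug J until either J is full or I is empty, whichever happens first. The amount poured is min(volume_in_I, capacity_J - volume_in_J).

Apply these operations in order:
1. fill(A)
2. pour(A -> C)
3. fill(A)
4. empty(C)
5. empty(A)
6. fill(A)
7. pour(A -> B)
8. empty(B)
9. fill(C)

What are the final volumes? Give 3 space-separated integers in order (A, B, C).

Answer: 0 0 5

Derivation:
Step 1: fill(A) -> (A=3 B=0 C=0)
Step 2: pour(A -> C) -> (A=0 B=0 C=3)
Step 3: fill(A) -> (A=3 B=0 C=3)
Step 4: empty(C) -> (A=3 B=0 C=0)
Step 5: empty(A) -> (A=0 B=0 C=0)
Step 6: fill(A) -> (A=3 B=0 C=0)
Step 7: pour(A -> B) -> (A=0 B=3 C=0)
Step 8: empty(B) -> (A=0 B=0 C=0)
Step 9: fill(C) -> (A=0 B=0 C=5)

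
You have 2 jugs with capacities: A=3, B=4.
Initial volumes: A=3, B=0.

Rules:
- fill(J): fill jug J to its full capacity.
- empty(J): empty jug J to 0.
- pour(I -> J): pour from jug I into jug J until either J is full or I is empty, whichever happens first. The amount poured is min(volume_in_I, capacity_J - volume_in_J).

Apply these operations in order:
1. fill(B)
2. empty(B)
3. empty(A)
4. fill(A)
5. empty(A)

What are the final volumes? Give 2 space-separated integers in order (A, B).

Answer: 0 0

Derivation:
Step 1: fill(B) -> (A=3 B=4)
Step 2: empty(B) -> (A=3 B=0)
Step 3: empty(A) -> (A=0 B=0)
Step 4: fill(A) -> (A=3 B=0)
Step 5: empty(A) -> (A=0 B=0)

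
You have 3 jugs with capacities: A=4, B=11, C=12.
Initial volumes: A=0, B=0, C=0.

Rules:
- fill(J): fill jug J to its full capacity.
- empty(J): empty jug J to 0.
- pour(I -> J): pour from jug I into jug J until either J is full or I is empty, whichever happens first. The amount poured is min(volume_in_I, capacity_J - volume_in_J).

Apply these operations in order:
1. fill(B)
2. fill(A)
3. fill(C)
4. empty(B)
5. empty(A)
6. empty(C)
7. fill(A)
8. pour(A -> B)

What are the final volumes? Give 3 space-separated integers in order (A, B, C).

Answer: 0 4 0

Derivation:
Step 1: fill(B) -> (A=0 B=11 C=0)
Step 2: fill(A) -> (A=4 B=11 C=0)
Step 3: fill(C) -> (A=4 B=11 C=12)
Step 4: empty(B) -> (A=4 B=0 C=12)
Step 5: empty(A) -> (A=0 B=0 C=12)
Step 6: empty(C) -> (A=0 B=0 C=0)
Step 7: fill(A) -> (A=4 B=0 C=0)
Step 8: pour(A -> B) -> (A=0 B=4 C=0)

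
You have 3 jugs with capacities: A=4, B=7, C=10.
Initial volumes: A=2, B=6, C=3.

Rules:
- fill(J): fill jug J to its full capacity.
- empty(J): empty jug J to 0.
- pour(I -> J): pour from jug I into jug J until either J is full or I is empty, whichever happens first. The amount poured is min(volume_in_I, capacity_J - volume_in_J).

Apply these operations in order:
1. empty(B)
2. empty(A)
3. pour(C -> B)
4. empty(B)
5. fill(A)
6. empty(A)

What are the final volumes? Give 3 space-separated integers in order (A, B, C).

Step 1: empty(B) -> (A=2 B=0 C=3)
Step 2: empty(A) -> (A=0 B=0 C=3)
Step 3: pour(C -> B) -> (A=0 B=3 C=0)
Step 4: empty(B) -> (A=0 B=0 C=0)
Step 5: fill(A) -> (A=4 B=0 C=0)
Step 6: empty(A) -> (A=0 B=0 C=0)

Answer: 0 0 0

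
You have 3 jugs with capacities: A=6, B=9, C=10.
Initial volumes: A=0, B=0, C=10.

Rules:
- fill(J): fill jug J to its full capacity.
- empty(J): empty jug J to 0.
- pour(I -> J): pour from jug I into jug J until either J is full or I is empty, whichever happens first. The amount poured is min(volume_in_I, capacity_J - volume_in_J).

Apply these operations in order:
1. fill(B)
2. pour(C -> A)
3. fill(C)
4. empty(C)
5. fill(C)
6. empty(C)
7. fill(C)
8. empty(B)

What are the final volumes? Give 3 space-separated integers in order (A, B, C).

Answer: 6 0 10

Derivation:
Step 1: fill(B) -> (A=0 B=9 C=10)
Step 2: pour(C -> A) -> (A=6 B=9 C=4)
Step 3: fill(C) -> (A=6 B=9 C=10)
Step 4: empty(C) -> (A=6 B=9 C=0)
Step 5: fill(C) -> (A=6 B=9 C=10)
Step 6: empty(C) -> (A=6 B=9 C=0)
Step 7: fill(C) -> (A=6 B=9 C=10)
Step 8: empty(B) -> (A=6 B=0 C=10)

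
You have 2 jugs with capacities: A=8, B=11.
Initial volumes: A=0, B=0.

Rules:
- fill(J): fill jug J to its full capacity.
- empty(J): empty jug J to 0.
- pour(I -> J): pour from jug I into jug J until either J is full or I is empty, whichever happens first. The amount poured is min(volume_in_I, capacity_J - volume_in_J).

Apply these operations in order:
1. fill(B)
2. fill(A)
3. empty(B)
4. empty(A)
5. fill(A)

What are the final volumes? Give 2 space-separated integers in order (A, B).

Answer: 8 0

Derivation:
Step 1: fill(B) -> (A=0 B=11)
Step 2: fill(A) -> (A=8 B=11)
Step 3: empty(B) -> (A=8 B=0)
Step 4: empty(A) -> (A=0 B=0)
Step 5: fill(A) -> (A=8 B=0)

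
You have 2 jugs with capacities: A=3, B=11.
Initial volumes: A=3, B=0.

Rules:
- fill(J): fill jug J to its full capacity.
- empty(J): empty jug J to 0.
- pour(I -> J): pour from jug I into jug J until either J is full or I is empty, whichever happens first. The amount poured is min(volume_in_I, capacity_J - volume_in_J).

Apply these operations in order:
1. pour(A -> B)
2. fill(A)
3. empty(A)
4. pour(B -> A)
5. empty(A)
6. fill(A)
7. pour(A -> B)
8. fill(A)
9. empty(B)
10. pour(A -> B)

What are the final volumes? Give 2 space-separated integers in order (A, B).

Answer: 0 3

Derivation:
Step 1: pour(A -> B) -> (A=0 B=3)
Step 2: fill(A) -> (A=3 B=3)
Step 3: empty(A) -> (A=0 B=3)
Step 4: pour(B -> A) -> (A=3 B=0)
Step 5: empty(A) -> (A=0 B=0)
Step 6: fill(A) -> (A=3 B=0)
Step 7: pour(A -> B) -> (A=0 B=3)
Step 8: fill(A) -> (A=3 B=3)
Step 9: empty(B) -> (A=3 B=0)
Step 10: pour(A -> B) -> (A=0 B=3)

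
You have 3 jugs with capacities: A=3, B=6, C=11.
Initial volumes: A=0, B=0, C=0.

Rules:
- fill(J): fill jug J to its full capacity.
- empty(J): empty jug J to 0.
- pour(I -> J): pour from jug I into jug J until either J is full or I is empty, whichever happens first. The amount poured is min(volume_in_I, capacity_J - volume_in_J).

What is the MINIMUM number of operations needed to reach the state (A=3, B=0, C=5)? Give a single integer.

BFS from (A=0, B=0, C=0). One shortest path:
  1. fill(A) -> (A=3 B=0 C=0)
  2. fill(C) -> (A=3 B=0 C=11)
  3. pour(C -> B) -> (A=3 B=6 C=5)
  4. empty(B) -> (A=3 B=0 C=5)
Reached target in 4 moves.

Answer: 4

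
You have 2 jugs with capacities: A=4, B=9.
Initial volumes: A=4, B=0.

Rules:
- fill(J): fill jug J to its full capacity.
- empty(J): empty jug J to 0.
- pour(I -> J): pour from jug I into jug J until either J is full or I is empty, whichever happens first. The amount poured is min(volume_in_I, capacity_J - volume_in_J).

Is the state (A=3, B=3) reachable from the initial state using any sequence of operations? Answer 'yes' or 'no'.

BFS explored all 26 reachable states.
Reachable set includes: (0,0), (0,1), (0,2), (0,3), (0,4), (0,5), (0,6), (0,7), (0,8), (0,9), (1,0), (1,9) ...
Target (A=3, B=3) not in reachable set → no.

Answer: no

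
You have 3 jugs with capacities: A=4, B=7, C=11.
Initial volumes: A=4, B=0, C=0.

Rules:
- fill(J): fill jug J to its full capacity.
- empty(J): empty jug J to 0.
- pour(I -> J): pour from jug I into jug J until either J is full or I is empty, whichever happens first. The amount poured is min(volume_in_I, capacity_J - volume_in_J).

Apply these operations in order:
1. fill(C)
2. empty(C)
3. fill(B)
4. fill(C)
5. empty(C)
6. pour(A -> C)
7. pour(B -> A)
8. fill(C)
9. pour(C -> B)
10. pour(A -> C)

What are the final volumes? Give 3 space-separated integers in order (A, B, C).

Answer: 0 7 11

Derivation:
Step 1: fill(C) -> (A=4 B=0 C=11)
Step 2: empty(C) -> (A=4 B=0 C=0)
Step 3: fill(B) -> (A=4 B=7 C=0)
Step 4: fill(C) -> (A=4 B=7 C=11)
Step 5: empty(C) -> (A=4 B=7 C=0)
Step 6: pour(A -> C) -> (A=0 B=7 C=4)
Step 7: pour(B -> A) -> (A=4 B=3 C=4)
Step 8: fill(C) -> (A=4 B=3 C=11)
Step 9: pour(C -> B) -> (A=4 B=7 C=7)
Step 10: pour(A -> C) -> (A=0 B=7 C=11)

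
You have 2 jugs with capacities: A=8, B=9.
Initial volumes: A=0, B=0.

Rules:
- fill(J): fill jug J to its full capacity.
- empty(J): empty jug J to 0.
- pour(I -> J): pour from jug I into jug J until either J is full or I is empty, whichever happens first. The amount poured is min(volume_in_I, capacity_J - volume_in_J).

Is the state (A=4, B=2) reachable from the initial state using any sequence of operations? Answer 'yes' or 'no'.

BFS explored all 34 reachable states.
Reachable set includes: (0,0), (0,1), (0,2), (0,3), (0,4), (0,5), (0,6), (0,7), (0,8), (0,9), (1,0), (1,9) ...
Target (A=4, B=2) not in reachable set → no.

Answer: no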